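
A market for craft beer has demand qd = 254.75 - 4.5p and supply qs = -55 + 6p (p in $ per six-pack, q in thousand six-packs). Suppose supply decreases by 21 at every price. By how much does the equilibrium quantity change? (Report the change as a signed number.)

Δq = -9

At equilibrium qd = qs, so 254.75 - 4.5p = -55 + 6p; collecting terms, 309.75 = 10.5p and p* = 29.5.
Plugging p* into demand: q* = 254.75 - 4.5(29.5) = 122.
After the shift, supply is qs = -76 + 6p.
New equilibrium: 330.75 = 10.5p, so p = 31.5 and q = 113.
Δq = 113 - 122 = -9.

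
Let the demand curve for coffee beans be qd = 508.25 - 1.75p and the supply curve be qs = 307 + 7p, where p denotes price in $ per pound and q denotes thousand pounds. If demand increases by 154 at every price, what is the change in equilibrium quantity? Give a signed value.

Δq = 123.2

The market clears where 508.25 - 1.75p = 307 + 7p. Rearranging, 8.75p = 201.25, hence p* = 23.
Substitute back: q* = 508.25 - 1.75(23) = 468.
After the shift, demand is qd = 662.25 - 1.75p.
Re-solving, 8.75p = 355.25 gives p = 40.6 and q = 591.2.
Δq = 591.2 - 468 = 123.2.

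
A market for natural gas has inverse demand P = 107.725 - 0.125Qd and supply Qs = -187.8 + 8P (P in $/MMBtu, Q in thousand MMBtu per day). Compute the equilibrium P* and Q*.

P* = 65.6, Q* = 337

Rewriting in direct form: Qd = 861.8 - 8P.
Set Qd = Qs: 861.8 - 8P = -187.8 + 8P, so 1049.6 = 16P and P* = 65.6.
Substitute back: Q* = 861.8 - 8(65.6) = 337.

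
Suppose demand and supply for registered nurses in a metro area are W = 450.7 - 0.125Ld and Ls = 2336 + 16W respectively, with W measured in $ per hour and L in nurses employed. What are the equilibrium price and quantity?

In direct form, Ld = 3605.6 - 8W.
At equilibrium Ld = Ls, so 3605.6 - 8W = 2336 + 16W; collecting terms, 1269.6 = 24W and W* = 52.9.
Then L* = 3605.6 - 8(52.9) = 3182.4.

W* = 52.9, L* = 3182.4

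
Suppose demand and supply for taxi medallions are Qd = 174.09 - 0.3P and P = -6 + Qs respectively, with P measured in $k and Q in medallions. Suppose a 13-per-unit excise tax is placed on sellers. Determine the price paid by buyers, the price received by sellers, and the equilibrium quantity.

Inverting to quantity form: Qs = 6 + P.
The tax drives a wedge P_b - P_s = 13. Substituting P_s = P_b - 13 into supply: Qs = -7 + P_b.
Market clearing requires 174.09 - 0.3P_b = -7 + P_b; hence 181.09 = 1.3P_b and P_b = 139.3.
Then P_s = 139.3 - 13 = 126.3 and Q = 174.09 - 0.3(139.3) = 132.3.

P_b = 139.3, P_s = 126.3, Q = 132.3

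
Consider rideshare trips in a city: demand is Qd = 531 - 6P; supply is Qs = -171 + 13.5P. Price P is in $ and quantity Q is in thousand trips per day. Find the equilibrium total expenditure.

Set Qd = Qs: 531 - 6P = -171 + 13.5P, so 702 = 19.5P and P* = 36.
From the demand curve, Q* = 531 - 6(36) = 315.
Total expenditure = P* × Q* = 36 × 315 = 11340.

Total expenditure = 11340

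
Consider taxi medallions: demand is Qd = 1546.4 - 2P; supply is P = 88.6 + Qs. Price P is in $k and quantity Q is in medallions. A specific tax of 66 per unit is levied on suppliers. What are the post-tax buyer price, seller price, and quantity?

Solving each curve for Q: Qs = -88.6 + P.
With a tax of 66 on suppliers, they supply based on the net price P_s = P_b - 66, so Qs = -154.6 + P_b.
Market clearing requires 1546.4 - 2P_b = -154.6 + P_b; hence 1701 = 3P_b and P_b = 567.
Then P_s = 567 - 66 = 501 and Q = 1546.4 - 2(567) = 412.4.

P_b = 567, P_s = 501, Q = 412.4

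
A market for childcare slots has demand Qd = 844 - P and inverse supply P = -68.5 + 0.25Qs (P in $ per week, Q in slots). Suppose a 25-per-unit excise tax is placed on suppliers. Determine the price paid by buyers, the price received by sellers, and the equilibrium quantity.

P_b = 134, P_s = 109, Q = 710

Inverting to quantity form: Qs = 274 + 4P.
The tax drives a wedge P_b - P_s = 25. Substituting P_s = P_b - 25 into supply: Qs = 174 + 4P_b.
Equate demand and the shifted supply: 844 - P_b = 174 + 4P_b, giving 5P_b = 670, so P_b = 134.
So P_s = 109 and the quantity traded is Q = 844 - 134 = 710.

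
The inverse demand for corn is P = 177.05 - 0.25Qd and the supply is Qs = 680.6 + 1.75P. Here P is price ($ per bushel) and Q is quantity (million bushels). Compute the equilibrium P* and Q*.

Rewriting in direct form: Qd = 708.2 - 4P.
The market clears where 708.2 - 4P = 680.6 + 1.75P. Rearranging, 5.75P = 27.6, hence P* = 4.8.
Then Q* = 708.2 - 4(4.8) = 689.

P* = 4.8, Q* = 689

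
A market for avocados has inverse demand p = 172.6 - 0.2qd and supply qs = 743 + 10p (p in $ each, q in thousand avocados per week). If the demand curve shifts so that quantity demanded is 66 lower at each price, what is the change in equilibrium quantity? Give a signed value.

Δq = -44

Rewriting in direct form: qd = 863 - 5p.
Equating demand and supply, 863 - 5p = 743 + 10p gives 15p = 120, so p* = 8.
Substitute back: q* = 863 - 5(8) = 823.
After the shift, demand is qd = 797 - 5p.
New equilibrium: 54 = 15p, so p = 3.6 and q = 779.
Δq = 779 - 823 = -44.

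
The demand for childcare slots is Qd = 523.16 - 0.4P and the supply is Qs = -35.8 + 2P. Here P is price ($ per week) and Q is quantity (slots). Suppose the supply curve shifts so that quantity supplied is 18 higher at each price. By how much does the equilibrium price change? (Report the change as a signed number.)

The market clears where 523.16 - 0.4P = -35.8 + 2P. Rearranging, 2.4P = 558.96, hence P* = 232.9.
From the demand curve, Q* = 523.16 - 0.4(232.9) = 430.
After the shift, supply is Qs = -17.8 + 2P.
New equilibrium: 540.96 = 2.4P, so P = 225.4 and Q = 433.
ΔP = 225.4 - 232.9 = -7.5.

ΔP = -7.5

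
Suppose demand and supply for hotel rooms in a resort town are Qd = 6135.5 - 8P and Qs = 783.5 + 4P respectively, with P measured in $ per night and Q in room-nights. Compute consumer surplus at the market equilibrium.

Consumer surplus = 412003.515625

Equating demand and supply, 6135.5 - 8P = 783.5 + 4P gives 12P = 5352, so P* = 446.
Plugging P* into demand: Q* = 6135.5 - 8(446) = 2567.5.
Demand choke price (Qd = 0): P = 6135.5/8 = 766.9375. Consumer surplus = ½ × (766.9375 - 446) × 2567.5 = 412003.515625.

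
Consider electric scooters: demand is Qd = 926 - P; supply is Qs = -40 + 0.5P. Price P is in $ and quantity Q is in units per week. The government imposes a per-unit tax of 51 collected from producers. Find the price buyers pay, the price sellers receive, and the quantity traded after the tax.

P_b = 661, P_s = 610, Q = 265

With a tax of 51 on producers, they supply based on the net price P_s = P_b - 51, so Qs = -65.5 + 0.5P_b.
Market clearing requires 926 - P_b = -65.5 + 0.5P_b; hence 991.5 = 1.5P_b and P_b = 661.
Then P_s = 661 - 51 = 610 and Q = 926 - 661 = 265.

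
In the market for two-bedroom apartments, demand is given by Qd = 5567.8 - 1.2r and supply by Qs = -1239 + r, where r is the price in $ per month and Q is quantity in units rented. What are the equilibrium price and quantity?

Set Qd = Qs: 5567.8 - 1.2r = -1239 + r, so 6806.8 = 2.2r and r* = 3094.
Substitute back: Q* = 5567.8 - 1.2(3094) = 1855.

r* = 3094, Q* = 1855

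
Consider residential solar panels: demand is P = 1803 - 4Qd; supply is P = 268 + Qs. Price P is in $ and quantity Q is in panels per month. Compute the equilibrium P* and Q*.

P* = 575, Q* = 307

Rewriting in direct form: Qd = 450.75 - 0.25P and Qs = -268 + P.
Set Qd = Qs: 450.75 - 0.25P = -268 + P, so 718.75 = 1.25P and P* = 575.
From the demand curve, Q* = 450.75 - 0.25(575) = 307.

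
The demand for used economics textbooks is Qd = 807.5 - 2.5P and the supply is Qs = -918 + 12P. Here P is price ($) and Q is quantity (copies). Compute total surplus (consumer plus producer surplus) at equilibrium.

Equating demand and supply, 807.5 - 2.5P = -918 + 12P gives 14.5P = 1725.5, so P* = 119.
From the demand curve, Q* = 807.5 - 2.5(119) = 510.
Demand choke price = 323; supply choke price = 76.5. CS = ½(323 - 119)(510) = 52020; PS = ½(119 - 76.5)(510) = 10837.5. Total surplus = 62857.5.

Total surplus = 62857.5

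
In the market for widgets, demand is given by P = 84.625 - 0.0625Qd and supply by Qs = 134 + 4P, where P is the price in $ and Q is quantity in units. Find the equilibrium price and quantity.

P* = 61, Q* = 378

Solving each curve for Q: Qd = 1354 - 16P.
Equating demand and supply, 1354 - 16P = 134 + 4P gives 20P = 1220, so P* = 61.
Substitute back: Q* = 1354 - 16(61) = 378.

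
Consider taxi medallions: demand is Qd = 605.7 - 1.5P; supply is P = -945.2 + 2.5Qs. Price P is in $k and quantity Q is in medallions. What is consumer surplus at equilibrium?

Rewriting in direct form: Qs = 378.08 + 0.4P.
Set Qd = Qs: 605.7 - 1.5P = 378.08 + 0.4P, so 227.62 = 1.9P and P* = 119.8.
Substitute back: Q* = 605.7 - 1.5(119.8) = 426.
Demand choke price (Qd = 0): P = 605.7/1.5 = 403.8. Consumer surplus = ½ × (403.8 - 119.8) × 426 = 60492.

Consumer surplus = 60492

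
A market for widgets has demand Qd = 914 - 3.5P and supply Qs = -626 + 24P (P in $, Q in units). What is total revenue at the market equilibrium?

Total revenue = 40208

Set Qd = Qs: 914 - 3.5P = -626 + 24P, so 1540 = 27.5P and P* = 56.
From the demand curve, Q* = 914 - 3.5(56) = 718.
Total revenue = P* × Q* = 56 × 718 = 40208.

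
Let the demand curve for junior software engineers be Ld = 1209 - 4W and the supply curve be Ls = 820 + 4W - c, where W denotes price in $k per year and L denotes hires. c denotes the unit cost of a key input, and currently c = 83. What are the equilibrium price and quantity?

With c = 83, supply is Ls = 737 + 4W.
At equilibrium Ld = Ls, so 1209 - 4W = 737 + 4W; collecting terms, 472 = 8W and W* = 59.
Then L* = 1209 - 4(59) = 973.

W* = 59, L* = 973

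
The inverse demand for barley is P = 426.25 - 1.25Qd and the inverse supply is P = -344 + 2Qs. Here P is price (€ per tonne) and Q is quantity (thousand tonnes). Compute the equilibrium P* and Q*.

P* = 130, Q* = 237

Solving each curve for Q: Qd = 341 - 0.8P and Qs = 172 + 0.5P.
At equilibrium Qd = Qs, so 341 - 0.8P = 172 + 0.5P; collecting terms, 169 = 1.3P and P* = 130.
Substitute back: Q* = 341 - 0.8(130) = 237.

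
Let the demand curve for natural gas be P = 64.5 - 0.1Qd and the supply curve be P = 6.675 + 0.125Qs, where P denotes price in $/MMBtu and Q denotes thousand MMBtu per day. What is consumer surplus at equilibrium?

Consumer surplus = 3302.45

In direct form, Qd = 645 - 10P and Qs = -53.4 + 8P.
Equating demand and supply, 645 - 10P = -53.4 + 8P gives 18P = 698.4, so P* = 38.8.
From the demand curve, Q* = 645 - 10(38.8) = 257.
Demand choke price (Qd = 0): P = 645/10 = 64.5. Consumer surplus = ½ × (64.5 - 38.8) × 257 = 3302.45.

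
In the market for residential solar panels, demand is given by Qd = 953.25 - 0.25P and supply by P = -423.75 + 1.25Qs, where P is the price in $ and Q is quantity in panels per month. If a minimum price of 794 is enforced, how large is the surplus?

Surplus = 219.45

Solving each curve for Q: Qs = 339 + 0.8P.
With P fixed at 794, quantity demanded is 754.75 and quantity supplied is 974.2.
Surplus = Qs - Qd = 974.2 - 754.75 = 219.45.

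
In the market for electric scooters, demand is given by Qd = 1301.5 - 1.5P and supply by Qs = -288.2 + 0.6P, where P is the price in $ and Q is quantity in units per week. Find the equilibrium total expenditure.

Total expenditure = 125662

Set Qd = Qs: 1301.5 - 1.5P = -288.2 + 0.6P, so 1589.7 = 2.1P and P* = 757.
Substitute back: Q* = 1301.5 - 1.5(757) = 166.
Total expenditure = P* × Q* = 757 × 166 = 125662.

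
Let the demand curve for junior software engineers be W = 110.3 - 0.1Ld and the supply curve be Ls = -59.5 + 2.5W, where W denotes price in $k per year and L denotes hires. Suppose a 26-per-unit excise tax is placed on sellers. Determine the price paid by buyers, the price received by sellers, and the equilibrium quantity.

W_b = 98.2, W_s = 72.2, L = 121

Inverting to quantity form: Ld = 1103 - 10W.
Sellers keep W_s = W_b - 26 per unit, so supply in terms of the buyer price is Ls = -124.5 + 2.5W_b.
Equate demand and the shifted supply: 1103 - 10W_b = -124.5 + 2.5W_b, giving 12.5W_b = 1227.5, so W_b = 98.2.
So W_s = 72.2 and the quantity traded is L = 1103 - 10(98.2) = 121.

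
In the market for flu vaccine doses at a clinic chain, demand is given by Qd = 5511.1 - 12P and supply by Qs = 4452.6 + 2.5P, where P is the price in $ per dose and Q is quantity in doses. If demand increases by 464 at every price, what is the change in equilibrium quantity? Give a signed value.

ΔQ = 80

The market clears where 5511.1 - 12P = 4452.6 + 2.5P. Rearranging, 14.5P = 1058.5, hence P* = 73.
Substitute back: Q* = 5511.1 - 12(73) = 4635.1.
After the shift, demand is Qd = 5975.1 - 12P.
The new intersection has 1522.5 = 14.5P, i.e. P = 105, Q = 4715.1.
ΔQ = 4715.1 - 4635.1 = 80.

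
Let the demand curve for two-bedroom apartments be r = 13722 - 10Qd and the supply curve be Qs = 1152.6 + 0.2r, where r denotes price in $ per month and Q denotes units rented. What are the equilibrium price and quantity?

r* = 732, Q* = 1299

Solving each curve for Q: Qd = 1372.2 - 0.1r.
The market clears where 1372.2 - 0.1r = 1152.6 + 0.2r. Rearranging, 0.3r = 219.6, hence r* = 732.
From the demand curve, Q* = 1372.2 - 0.1(732) = 1299.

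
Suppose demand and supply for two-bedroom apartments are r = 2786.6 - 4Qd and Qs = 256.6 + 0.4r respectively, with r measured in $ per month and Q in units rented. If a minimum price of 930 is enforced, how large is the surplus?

Surplus = 164.45

Solving each curve for Q: Qd = 696.65 - 0.25r.
With r fixed at 930, quantity demanded is 464.15 and quantity supplied is 628.6.
Surplus = Qs - Qd = 628.6 - 464.15 = 164.45.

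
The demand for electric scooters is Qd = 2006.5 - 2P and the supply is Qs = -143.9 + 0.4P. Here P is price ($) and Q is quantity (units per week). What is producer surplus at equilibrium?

Set Qd = Qs: 2006.5 - 2P = -143.9 + 0.4P, so 2150.4 = 2.4P and P* = 896.
Then Q* = 2006.5 - 2(896) = 214.5.
Supply choke price (Qs = 0): P = 359.75. Producer surplus = ½ × (896 - 359.75) × 214.5 = 57512.8125.

Producer surplus = 57512.8125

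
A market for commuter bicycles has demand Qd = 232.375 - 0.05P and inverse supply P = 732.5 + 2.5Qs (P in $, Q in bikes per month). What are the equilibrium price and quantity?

P* = 1167.5, Q* = 174

In direct form, Qs = -293 + 0.4P.
Set Qd = Qs: 232.375 - 0.05P = -293 + 0.4P, so 525.375 = 0.45P and P* = 1167.5.
From the demand curve, Q* = 232.375 - 0.05(1167.5) = 174.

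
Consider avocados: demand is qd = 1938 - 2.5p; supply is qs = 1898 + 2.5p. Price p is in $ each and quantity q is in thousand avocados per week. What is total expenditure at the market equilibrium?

Total expenditure = 15344

Set qd = qs: 1938 - 2.5p = 1898 + 2.5p, so 40 = 5p and p* = 8.
Then q* = 1938 - 2.5(8) = 1918.
Total expenditure = p* × q* = 8 × 1918 = 15344.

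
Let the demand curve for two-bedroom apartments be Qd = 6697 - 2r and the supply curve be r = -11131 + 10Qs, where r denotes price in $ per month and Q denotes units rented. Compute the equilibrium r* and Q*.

In direct form, Qs = 1113.1 + 0.1r.
At equilibrium Qd = Qs, so 6697 - 2r = 1113.1 + 0.1r; collecting terms, 5583.9 = 2.1r and r* = 2659.
Substitute back: Q* = 6697 - 2(2659) = 1379.

r* = 2659, Q* = 1379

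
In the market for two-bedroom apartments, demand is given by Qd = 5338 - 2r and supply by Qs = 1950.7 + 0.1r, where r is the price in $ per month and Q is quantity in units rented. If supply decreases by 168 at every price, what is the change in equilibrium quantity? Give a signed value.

At equilibrium Qd = Qs, so 5338 - 2r = 1950.7 + 0.1r; collecting terms, 3387.3 = 2.1r and r* = 1613.
Then Q* = 5338 - 2(1613) = 2112.
After the shift, supply is Qs = 1782.7 + 0.1r.
New equilibrium: 3555.3 = 2.1r, so r = 1693 and Q = 1952.
ΔQ = 1952 - 2112 = -160.

ΔQ = -160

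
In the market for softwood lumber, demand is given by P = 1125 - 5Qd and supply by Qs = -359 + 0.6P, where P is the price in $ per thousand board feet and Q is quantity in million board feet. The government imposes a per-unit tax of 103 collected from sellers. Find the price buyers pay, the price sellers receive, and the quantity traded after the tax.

P_b = 807.25, P_s = 704.25, Q = 63.55

Rewriting in direct form: Qd = 225 - 0.2P.
Sellers keep P_s = P_b - 103 per unit, so supply in terms of the buyer price is Qs = -420.8 + 0.6P_b.
Market clearing requires 225 - 0.2P_b = -420.8 + 0.6P_b; hence 645.8 = 0.8P_b and P_b = 807.25.
Then P_s = 807.25 - 103 = 704.25 and Q = 225 - 0.2(807.25) = 63.55.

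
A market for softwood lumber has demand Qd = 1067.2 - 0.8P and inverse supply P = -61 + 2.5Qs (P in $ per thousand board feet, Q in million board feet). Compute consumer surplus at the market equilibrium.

Consumer surplus = 86490

Rewriting in direct form: Qs = 24.4 + 0.4P.
Set Qd = Qs: 1067.2 - 0.8P = 24.4 + 0.4P, so 1042.8 = 1.2P and P* = 869.
Plugging P* into demand: Q* = 1067.2 - 0.8(869) = 372.
Demand choke price (Qd = 0): P = 1067.2/0.8 = 1334. Consumer surplus = ½ × (1334 - 869) × 372 = 86490.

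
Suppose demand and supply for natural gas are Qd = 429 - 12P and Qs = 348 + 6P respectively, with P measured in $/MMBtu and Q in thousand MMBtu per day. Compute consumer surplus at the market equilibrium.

Consumer surplus = 5859.375

Set Qd = Qs: 429 - 12P = 348 + 6P, so 81 = 18P and P* = 4.5.
Plugging P* into demand: Q* = 429 - 12(4.5) = 375.
Demand choke price (Qd = 0): P = 429/12 = 35.75. Consumer surplus = ½ × (35.75 - 4.5) × 375 = 5859.375.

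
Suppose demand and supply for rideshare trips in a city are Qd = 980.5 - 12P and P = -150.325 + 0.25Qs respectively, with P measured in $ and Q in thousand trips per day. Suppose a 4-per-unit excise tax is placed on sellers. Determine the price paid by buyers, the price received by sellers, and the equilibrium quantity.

In direct form, Qs = 601.3 + 4P.
Sellers keep P_s = P_b - 4 per unit, so supply in terms of the buyer price is Qs = 585.3 + 4P_b.
Set Qd = Qs: 980.5 - 12P_b = 585.3 + 4P_b, so 395.2 = 16P_b and P_b = 24.7.
So P_s = 20.7 and the quantity traded is Q = 980.5 - 12(24.7) = 684.1.

P_b = 24.7, P_s = 20.7, Q = 684.1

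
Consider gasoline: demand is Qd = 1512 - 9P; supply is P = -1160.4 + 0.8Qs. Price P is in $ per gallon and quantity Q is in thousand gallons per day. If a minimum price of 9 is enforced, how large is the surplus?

Inverting to quantity form: Qs = 1450.5 + 1.25P.
Evaluating both curves at the floor price 9 gives Qd = 1431, Qs = 1461.75.
Surplus = Qs - Qd = 1461.75 - 1431 = 30.75.

Surplus = 30.75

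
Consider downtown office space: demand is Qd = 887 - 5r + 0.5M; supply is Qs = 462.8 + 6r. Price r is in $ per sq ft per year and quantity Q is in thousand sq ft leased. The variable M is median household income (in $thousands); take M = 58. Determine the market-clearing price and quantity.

r* = 41.2, Q* = 710

With M = 58, demand is Qd = 916 - 5r.
At equilibrium Qd = Qs, so 916 - 5r = 462.8 + 6r; collecting terms, 453.2 = 11r and r* = 41.2.
Substitute back: Q* = 916 - 5(41.2) = 710.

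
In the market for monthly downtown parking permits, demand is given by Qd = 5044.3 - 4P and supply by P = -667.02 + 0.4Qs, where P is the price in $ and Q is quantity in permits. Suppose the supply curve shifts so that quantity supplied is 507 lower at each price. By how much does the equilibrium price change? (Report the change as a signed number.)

Inverting to quantity form: Qs = 1667.55 + 2.5P.
The market clears where 5044.3 - 4P = 1667.55 + 2.5P. Rearranging, 6.5P = 3376.75, hence P* = 519.5.
From the demand curve, Q* = 5044.3 - 4(519.5) = 2966.3.
After the shift, supply is Qs = 1160.55 + 2.5P.
New equilibrium: 3883.75 = 6.5P, so P = 597.5 and Q = 2654.3.
ΔP = 597.5 - 519.5 = 78.

ΔP = 78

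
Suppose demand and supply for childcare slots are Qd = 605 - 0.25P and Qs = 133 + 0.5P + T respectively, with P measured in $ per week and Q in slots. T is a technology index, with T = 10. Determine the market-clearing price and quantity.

P* = 616, Q* = 451

With T = 10, supply is Qs = 143 + 0.5P.
Equating demand and supply, 605 - 0.25P = 143 + 0.5P gives 0.75P = 462, so P* = 616.
Substitute back: Q* = 605 - 0.25(616) = 451.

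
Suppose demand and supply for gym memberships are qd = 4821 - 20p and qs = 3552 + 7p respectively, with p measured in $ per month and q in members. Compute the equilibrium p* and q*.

At equilibrium qd = qs, so 4821 - 20p = 3552 + 7p; collecting terms, 1269 = 27p and p* = 47.
Plugging p* into demand: q* = 4821 - 20(47) = 3881.

p* = 47, q* = 3881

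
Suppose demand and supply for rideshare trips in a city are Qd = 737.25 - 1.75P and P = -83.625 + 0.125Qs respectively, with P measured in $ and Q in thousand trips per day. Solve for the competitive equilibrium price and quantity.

P* = 7, Q* = 725

Rewriting in direct form: Qs = 669 + 8P.
Equating demand and supply, 737.25 - 1.75P = 669 + 8P gives 9.75P = 68.25, so P* = 7.
From the demand curve, Q* = 737.25 - 1.75(7) = 725.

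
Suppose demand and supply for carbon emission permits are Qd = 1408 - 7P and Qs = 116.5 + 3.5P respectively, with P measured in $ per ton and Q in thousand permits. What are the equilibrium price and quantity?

At equilibrium Qd = Qs, so 1408 - 7P = 116.5 + 3.5P; collecting terms, 1291.5 = 10.5P and P* = 123.
Then Q* = 1408 - 7(123) = 547.

P* = 123, Q* = 547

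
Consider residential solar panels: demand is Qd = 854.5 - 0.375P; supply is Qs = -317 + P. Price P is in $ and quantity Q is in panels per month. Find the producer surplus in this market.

At equilibrium Qd = Qs, so 854.5 - 0.375P = -317 + P; collecting terms, 1171.5 = 1.375P and P* = 852.
Then Q* = 854.5 - 0.375(852) = 535.
Supply choke price (Qs = 0): P = 317. Producer surplus = ½ × (852 - 317) × 535 = 143112.5.

Producer surplus = 143112.5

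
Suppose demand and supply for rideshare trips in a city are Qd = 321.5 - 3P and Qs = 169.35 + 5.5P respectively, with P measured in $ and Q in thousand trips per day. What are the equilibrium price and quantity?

Equating demand and supply, 321.5 - 3P = 169.35 + 5.5P gives 8.5P = 152.15, so P* = 17.9.
From the demand curve, Q* = 321.5 - 3(17.9) = 267.8.

P* = 17.9, Q* = 267.8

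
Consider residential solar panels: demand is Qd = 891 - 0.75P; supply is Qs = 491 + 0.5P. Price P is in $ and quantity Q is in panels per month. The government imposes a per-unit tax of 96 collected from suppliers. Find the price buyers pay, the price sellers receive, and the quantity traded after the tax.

Suppliers keep P_s = P_b - 96 per unit, so supply in terms of the buyer price is Qs = 443 + 0.5P_b.
Set Qd = Qs: 891 - 0.75P_b = 443 + 0.5P_b, so 448 = 1.25P_b and P_b = 358.4.
So P_s = 262.4 and the quantity traded is Q = 891 - 0.75(358.4) = 622.2.

P_b = 358.4, P_s = 262.4, Q = 622.2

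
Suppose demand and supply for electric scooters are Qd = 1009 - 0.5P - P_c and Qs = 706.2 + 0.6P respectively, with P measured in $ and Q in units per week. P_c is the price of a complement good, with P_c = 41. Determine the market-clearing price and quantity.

P* = 238, Q* = 849

With P_c = 41, demand is Qd = 968 - 0.5P.
At equilibrium Qd = Qs, so 968 - 0.5P = 706.2 + 0.6P; collecting terms, 261.8 = 1.1P and P* = 238.
Then Q* = 968 - 0.5(238) = 849.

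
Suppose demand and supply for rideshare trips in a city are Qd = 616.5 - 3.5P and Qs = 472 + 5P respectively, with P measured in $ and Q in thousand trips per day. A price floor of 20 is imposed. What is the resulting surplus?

Evaluating both curves at the floor price 20 gives Qd = 546.5, Qs = 572.
Surplus = Qs - Qd = 572 - 546.5 = 25.5.

Surplus = 25.5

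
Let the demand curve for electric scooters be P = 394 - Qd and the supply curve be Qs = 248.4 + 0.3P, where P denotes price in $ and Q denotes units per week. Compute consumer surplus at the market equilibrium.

Consumer surplus = 39762

Rewriting in direct form: Qd = 394 - P.
Equating demand and supply, 394 - P = 248.4 + 0.3P gives 1.3P = 145.6, so P* = 112.
From the demand curve, Q* = 394 - 112 = 282.
Demand choke price (Qd = 0): P = 394. Consumer surplus = ½ × (394 - 112) × 282 = 39762.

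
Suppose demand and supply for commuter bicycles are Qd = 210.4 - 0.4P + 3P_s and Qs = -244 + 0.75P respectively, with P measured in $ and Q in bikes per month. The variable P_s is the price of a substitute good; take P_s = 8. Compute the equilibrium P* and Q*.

P* = 416, Q* = 68

With P_s = 8, demand is Qd = 234.4 - 0.4P.
At equilibrium Qd = Qs, so 234.4 - 0.4P = -244 + 0.75P; collecting terms, 478.4 = 1.15P and P* = 416.
Then Q* = 234.4 - 0.4(416) = 68.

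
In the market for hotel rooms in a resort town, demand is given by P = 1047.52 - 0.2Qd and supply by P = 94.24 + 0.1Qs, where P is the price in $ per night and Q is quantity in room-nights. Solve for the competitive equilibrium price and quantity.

P* = 412, Q* = 3177.6

Rewriting in direct form: Qd = 5237.6 - 5P and Qs = -942.4 + 10P.
At equilibrium Qd = Qs, so 5237.6 - 5P = -942.4 + 10P; collecting terms, 6180 = 15P and P* = 412.
From the demand curve, Q* = 5237.6 - 5(412) = 3177.6.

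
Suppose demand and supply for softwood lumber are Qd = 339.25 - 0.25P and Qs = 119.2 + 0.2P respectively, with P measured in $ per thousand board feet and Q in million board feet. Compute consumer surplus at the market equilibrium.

The market clears where 339.25 - 0.25P = 119.2 + 0.2P. Rearranging, 0.45P = 220.05, hence P* = 489.
From the demand curve, Q* = 339.25 - 0.25(489) = 217.
Demand choke price (Qd = 0): P = 339.25/0.25 = 1357. Consumer surplus = ½ × (1357 - 489) × 217 = 94178.

Consumer surplus = 94178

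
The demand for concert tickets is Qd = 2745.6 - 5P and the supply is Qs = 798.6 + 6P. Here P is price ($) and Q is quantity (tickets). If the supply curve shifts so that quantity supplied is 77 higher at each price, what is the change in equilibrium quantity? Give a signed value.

Set Qd = Qs: 2745.6 - 5P = 798.6 + 6P, so 1947 = 11P and P* = 177.
Then Q* = 2745.6 - 5(177) = 1860.6.
After the shift, supply is Qs = 875.6 + 6P.
New equilibrium: 1870 = 11P, so P = 170 and Q = 1895.6.
ΔQ = 1895.6 - 1860.6 = 35.

ΔQ = 35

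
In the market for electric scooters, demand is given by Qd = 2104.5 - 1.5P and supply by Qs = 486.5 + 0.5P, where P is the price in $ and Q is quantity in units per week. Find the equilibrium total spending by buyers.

Total spending by buyers = 720819

Set Qd = Qs: 2104.5 - 1.5P = 486.5 + 0.5P, so 1618 = 2P and P* = 809.
Substitute back: Q* = 2104.5 - 1.5(809) = 891.
Total spending by buyers = P* × Q* = 809 × 891 = 720819.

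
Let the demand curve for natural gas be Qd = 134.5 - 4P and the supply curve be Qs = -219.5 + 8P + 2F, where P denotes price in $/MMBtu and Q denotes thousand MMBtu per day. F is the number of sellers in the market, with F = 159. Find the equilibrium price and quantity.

P* = 3, Q* = 122.5

With F = 159, supply is Qs = 98.5 + 8P.
Equating demand and supply, 134.5 - 4P = 98.5 + 8P gives 12P = 36, so P* = 3.
Plugging P* into demand: Q* = 134.5 - 4(3) = 122.5.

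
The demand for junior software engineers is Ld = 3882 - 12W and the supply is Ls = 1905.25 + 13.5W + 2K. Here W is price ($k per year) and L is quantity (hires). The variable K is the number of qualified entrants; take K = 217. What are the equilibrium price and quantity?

With K = 217, supply is Ls = 2339.25 + 13.5W.
Set Ld = Ls: 3882 - 12W = 2339.25 + 13.5W, so 1542.75 = 25.5W and W* = 60.5.
Plugging W* into demand: L* = 3882 - 12(60.5) = 3156.

W* = 60.5, L* = 3156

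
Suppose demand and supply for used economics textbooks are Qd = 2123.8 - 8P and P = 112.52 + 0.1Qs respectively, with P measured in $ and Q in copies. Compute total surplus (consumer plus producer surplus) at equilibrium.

Total surplus = 51989.4045

Rewriting in direct form: Qs = -1125.2 + 10P.
The market clears where 2123.8 - 8P = -1125.2 + 10P. Rearranging, 18P = 3249, hence P* = 180.5.
Then Q* = 2123.8 - 8(180.5) = 679.8.
Demand choke price = 265.475; supply choke price = 112.52. CS = ½(265.475 - 180.5)(679.8) = 28883.0025; PS = ½(180.5 - 112.52)(679.8) = 23106.402. Total surplus = 51989.4045.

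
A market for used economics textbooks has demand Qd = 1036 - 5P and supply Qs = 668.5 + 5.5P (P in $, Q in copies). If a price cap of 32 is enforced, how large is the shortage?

Evaluating both curves at the ceiling price 32 gives Qd = 876, Qs = 844.5.
Shortage = Qd - Qs = 876 - 844.5 = 31.5.

Shortage = 31.5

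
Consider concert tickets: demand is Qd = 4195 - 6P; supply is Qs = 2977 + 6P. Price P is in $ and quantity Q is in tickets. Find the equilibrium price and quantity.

At equilibrium Qd = Qs, so 4195 - 6P = 2977 + 6P; collecting terms, 1218 = 12P and P* = 101.5.
Then Q* = 4195 - 6(101.5) = 3586.

P* = 101.5, Q* = 3586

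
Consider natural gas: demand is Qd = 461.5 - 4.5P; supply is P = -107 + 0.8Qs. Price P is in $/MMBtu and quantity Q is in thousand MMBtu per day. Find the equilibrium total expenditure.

Inverting to quantity form: Qs = 133.75 + 1.25P.
Equating demand and supply, 461.5 - 4.5P = 133.75 + 1.25P gives 5.75P = 327.75, so P* = 57.
Substitute back: Q* = 461.5 - 4.5(57) = 205.
Total expenditure = P* × Q* = 57 × 205 = 11685.

Total expenditure = 11685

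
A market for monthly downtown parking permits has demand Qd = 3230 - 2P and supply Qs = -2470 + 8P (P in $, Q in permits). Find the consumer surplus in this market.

At equilibrium Qd = Qs, so 3230 - 2P = -2470 + 8P; collecting terms, 5700 = 10P and P* = 570.
Substitute back: Q* = 3230 - 2(570) = 2090.
Demand choke price (Qd = 0): P = 3230/2 = 1615. Consumer surplus = ½ × (1615 - 570) × 2090 = 1092025.

Consumer surplus = 1092025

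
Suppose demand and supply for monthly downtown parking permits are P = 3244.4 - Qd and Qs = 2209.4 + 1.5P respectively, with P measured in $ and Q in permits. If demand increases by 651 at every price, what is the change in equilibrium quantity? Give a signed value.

ΔQ = 390.6

Inverting to quantity form: Qd = 3244.4 - P.
The market clears where 3244.4 - P = 2209.4 + 1.5P. Rearranging, 2.5P = 1035, hence P* = 414.
From the demand curve, Q* = 3244.4 - 414 = 2830.4.
After the shift, demand is Qd = 3895.4 - P.
The new intersection has 1686 = 2.5P, i.e. P = 674.4, Q = 3221.
ΔQ = 3221 - 2830.4 = 390.6.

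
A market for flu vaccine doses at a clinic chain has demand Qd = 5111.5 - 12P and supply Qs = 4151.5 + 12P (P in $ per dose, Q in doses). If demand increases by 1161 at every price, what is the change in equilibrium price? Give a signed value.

ΔP = 48.375

Equating demand and supply, 5111.5 - 12P = 4151.5 + 12P gives 24P = 960, so P* = 40.
Plugging P* into demand: Q* = 5111.5 - 12(40) = 4631.5.
After the shift, demand is Qd = 6272.5 - 12P.
Re-solving, 24P = 2121 gives P = 88.375 and Q = 5212.
ΔP = 88.375 - 40 = 48.375.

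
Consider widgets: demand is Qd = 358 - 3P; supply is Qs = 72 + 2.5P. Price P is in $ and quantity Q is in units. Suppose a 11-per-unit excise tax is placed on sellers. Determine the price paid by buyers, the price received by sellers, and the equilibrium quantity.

With a tax of 11 on sellers, they supply based on the net price P_s = P_b - 11, so Qs = 44.5 + 2.5P_b.
Market clearing requires 358 - 3P_b = 44.5 + 2.5P_b; hence 313.5 = 5.5P_b and P_b = 57.
So P_s = 46 and the quantity traded is Q = 358 - 3(57) = 187.

P_b = 57, P_s = 46, Q = 187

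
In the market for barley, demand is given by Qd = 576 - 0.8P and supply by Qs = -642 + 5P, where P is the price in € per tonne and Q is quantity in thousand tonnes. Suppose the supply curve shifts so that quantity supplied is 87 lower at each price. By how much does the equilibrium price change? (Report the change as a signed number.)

ΔP = 15

The market clears where 576 - 0.8P = -642 + 5P. Rearranging, 5.8P = 1218, hence P* = 210.
Substitute back: Q* = 576 - 0.8(210) = 408.
After the shift, supply is Qs = -729 + 5P.
Re-solving, 5.8P = 1305 gives P = 225 and Q = 396.
ΔP = 225 - 210 = 15.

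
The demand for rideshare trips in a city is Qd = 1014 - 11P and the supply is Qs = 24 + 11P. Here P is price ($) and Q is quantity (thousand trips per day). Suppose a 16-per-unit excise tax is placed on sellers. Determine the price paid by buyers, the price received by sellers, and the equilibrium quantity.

Sellers keep P_s = P_b - 16 per unit, so supply in terms of the buyer price is Qs = -152 + 11P_b.
Set Qd = Qs: 1014 - 11P_b = -152 + 11P_b, so 1166 = 22P_b and P_b = 53.
Then P_s = 53 - 16 = 37 and Q = 1014 - 11(53) = 431.

P_b = 53, P_s = 37, Q = 431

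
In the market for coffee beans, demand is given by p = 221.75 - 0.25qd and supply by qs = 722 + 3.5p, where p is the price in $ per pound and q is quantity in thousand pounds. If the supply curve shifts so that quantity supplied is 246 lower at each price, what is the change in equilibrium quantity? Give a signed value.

Rewriting in direct form: qd = 887 - 4p.
At equilibrium qd = qs, so 887 - 4p = 722 + 3.5p; collecting terms, 165 = 7.5p and p* = 22.
Then q* = 887 - 4(22) = 799.
After the shift, supply is qs = 476 + 3.5p.
Re-solving, 7.5p = 411 gives p = 54.8 and q = 667.8.
Δq = 667.8 - 799 = -131.2.

Δq = -131.2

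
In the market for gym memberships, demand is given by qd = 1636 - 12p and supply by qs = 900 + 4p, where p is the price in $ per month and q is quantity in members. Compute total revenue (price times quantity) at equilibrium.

Total revenue = 49864

Equating demand and supply, 1636 - 12p = 900 + 4p gives 16p = 736, so p* = 46.
Plugging p* into demand: q* = 1636 - 12(46) = 1084.
Total revenue = p* × q* = 46 × 1084 = 49864.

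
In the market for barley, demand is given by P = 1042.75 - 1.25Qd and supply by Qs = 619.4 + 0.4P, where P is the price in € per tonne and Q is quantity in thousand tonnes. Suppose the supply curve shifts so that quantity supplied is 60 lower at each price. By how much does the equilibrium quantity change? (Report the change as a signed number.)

Solving each curve for Q: Qd = 834.2 - 0.8P.
Set Qd = Qs: 834.2 - 0.8P = 619.4 + 0.4P, so 214.8 = 1.2P and P* = 179.
Plugging P* into demand: Q* = 834.2 - 0.8(179) = 691.
After the shift, supply is Qs = 559.4 + 0.4P.
The new intersection has 274.8 = 1.2P, i.e. P = 229, Q = 651.
ΔQ = 651 - 691 = -40.

ΔQ = -40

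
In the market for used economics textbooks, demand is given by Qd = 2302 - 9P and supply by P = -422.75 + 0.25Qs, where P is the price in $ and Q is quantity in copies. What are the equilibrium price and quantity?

Rewriting in direct form: Qs = 1691 + 4P.
Set Qd = Qs: 2302 - 9P = 1691 + 4P, so 611 = 13P and P* = 47.
Then Q* = 2302 - 9(47) = 1879.

P* = 47, Q* = 1879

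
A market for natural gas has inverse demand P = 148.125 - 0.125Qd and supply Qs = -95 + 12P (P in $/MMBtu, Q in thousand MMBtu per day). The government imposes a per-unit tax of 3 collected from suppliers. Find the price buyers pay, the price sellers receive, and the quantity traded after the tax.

In direct form, Qd = 1185 - 8P.
Suppliers keep P_s = P_b - 3 per unit, so supply in terms of the buyer price is Qs = -131 + 12P_b.
Equate demand and the shifted supply: 1185 - 8P_b = -131 + 12P_b, giving 20P_b = 1316, so P_b = 65.8.
Then P_s = 65.8 - 3 = 62.8 and Q = 1185 - 8(65.8) = 658.6.

P_b = 65.8, P_s = 62.8, Q = 658.6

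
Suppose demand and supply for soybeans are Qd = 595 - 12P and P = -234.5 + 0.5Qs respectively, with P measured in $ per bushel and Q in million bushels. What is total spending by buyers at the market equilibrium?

Total spending by buyers = 4383

Inverting to quantity form: Qs = 469 + 2P.
Set Qd = Qs: 595 - 12P = 469 + 2P, so 126 = 14P and P* = 9.
Substitute back: Q* = 595 - 12(9) = 487.
Total spending by buyers = P* × Q* = 9 × 487 = 4383.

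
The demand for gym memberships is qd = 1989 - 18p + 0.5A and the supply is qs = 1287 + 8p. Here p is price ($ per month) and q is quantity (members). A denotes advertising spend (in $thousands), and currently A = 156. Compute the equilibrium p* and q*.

p* = 30, q* = 1527

With A = 156, demand is qd = 2067 - 18p.
The market clears where 2067 - 18p = 1287 + 8p. Rearranging, 26p = 780, hence p* = 30.
Plugging p* into demand: q* = 2067 - 18(30) = 1527.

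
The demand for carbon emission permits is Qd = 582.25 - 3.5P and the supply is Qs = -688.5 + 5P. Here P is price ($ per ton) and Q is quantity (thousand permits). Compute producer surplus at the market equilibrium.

The market clears where 582.25 - 3.5P = -688.5 + 5P. Rearranging, 8.5P = 1270.75, hence P* = 149.5.
Then Q* = 582.25 - 3.5(149.5) = 59.
Supply choke price (Qs = 0): P = 137.7. Producer surplus = ½ × (149.5 - 137.7) × 59 = 348.1.

Producer surplus = 348.1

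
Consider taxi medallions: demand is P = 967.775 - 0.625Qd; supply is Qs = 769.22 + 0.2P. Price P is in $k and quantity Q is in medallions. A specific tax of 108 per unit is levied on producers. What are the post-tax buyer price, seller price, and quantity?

Solving each curve for Q: Qd = 1548.44 - 1.6P.
Producers keep P_s = P_b - 108 per unit, so supply in terms of the buyer price is Qs = 747.62 + 0.2P_b.
Market clearing requires 1548.44 - 1.6P_b = 747.62 + 0.2P_b; hence 800.82 = 1.8P_b and P_b = 444.9.
So P_s = 336.9 and the quantity traded is Q = 1548.44 - 1.6(444.9) = 836.6.

P_b = 444.9, P_s = 336.9, Q = 836.6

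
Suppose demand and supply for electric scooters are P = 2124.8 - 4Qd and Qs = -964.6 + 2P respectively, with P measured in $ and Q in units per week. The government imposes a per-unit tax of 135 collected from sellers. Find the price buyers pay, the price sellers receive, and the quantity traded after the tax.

Solving each curve for Q: Qd = 531.2 - 0.25P.
With a tax of 135 on sellers, they supply based on the net price P_s = P_b - 135, so Qs = -1234.6 + 2P_b.
Set Qd = Qs: 531.2 - 0.25P_b = -1234.6 + 2P_b, so 1765.8 = 2.25P_b and P_b = 784.8.
Then P_s = 784.8 - 135 = 649.8 and Q = 531.2 - 0.25(784.8) = 335.

P_b = 784.8, P_s = 649.8, Q = 335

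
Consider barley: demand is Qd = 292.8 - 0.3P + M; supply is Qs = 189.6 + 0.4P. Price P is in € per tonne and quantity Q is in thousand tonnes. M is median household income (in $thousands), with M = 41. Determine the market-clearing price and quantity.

P* = 206, Q* = 272

With M = 41, demand is Qd = 333.8 - 0.3P.
The market clears where 333.8 - 0.3P = 189.6 + 0.4P. Rearranging, 0.7P = 144.2, hence P* = 206.
From the demand curve, Q* = 333.8 - 0.3(206) = 272.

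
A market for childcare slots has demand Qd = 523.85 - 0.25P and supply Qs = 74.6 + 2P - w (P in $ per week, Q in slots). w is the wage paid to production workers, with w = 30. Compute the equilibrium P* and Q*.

P* = 213, Q* = 470.6

With w = 30, supply is Qs = 44.6 + 2P.
Equating demand and supply, 523.85 - 0.25P = 44.6 + 2P gives 2.25P = 479.25, so P* = 213.
From the demand curve, Q* = 523.85 - 0.25(213) = 470.6.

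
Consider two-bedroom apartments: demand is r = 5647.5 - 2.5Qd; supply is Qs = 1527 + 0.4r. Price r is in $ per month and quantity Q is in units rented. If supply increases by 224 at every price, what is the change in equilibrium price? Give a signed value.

Δr = -280

Rewriting in direct form: Qd = 2259 - 0.4r.
Set Qd = Qs: 2259 - 0.4r = 1527 + 0.4r, so 732 = 0.8r and r* = 915.
Plugging r* into demand: Q* = 2259 - 0.4(915) = 1893.
After the shift, supply is Qs = 1751 + 0.4r.
The new intersection has 508 = 0.8r, i.e. r = 635, Q = 2005.
Δr = 635 - 915 = -280.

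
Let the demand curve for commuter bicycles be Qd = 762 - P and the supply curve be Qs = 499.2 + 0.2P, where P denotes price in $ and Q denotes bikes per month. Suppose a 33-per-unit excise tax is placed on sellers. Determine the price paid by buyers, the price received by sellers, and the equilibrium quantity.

P_b = 224.5, P_s = 191.5, Q = 537.5

Sellers keep P_s = P_b - 33 per unit, so supply in terms of the buyer price is Qs = 492.6 + 0.2P_b.
Set Qd = Qs: 762 - P_b = 492.6 + 0.2P_b, so 269.4 = 1.2P_b and P_b = 224.5.
So P_s = 191.5 and the quantity traded is Q = 762 - 224.5 = 537.5.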